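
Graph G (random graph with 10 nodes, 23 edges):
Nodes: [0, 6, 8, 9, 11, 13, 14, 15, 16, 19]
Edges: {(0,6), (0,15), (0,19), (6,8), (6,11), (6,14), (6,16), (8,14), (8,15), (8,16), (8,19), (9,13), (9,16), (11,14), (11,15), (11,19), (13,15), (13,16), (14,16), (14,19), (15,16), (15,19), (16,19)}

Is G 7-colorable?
A valid 7-coloring: color 1: [0, 11, 16]; color 2: [9, 14, 15]; color 3: [6, 13, 19]; color 4: [8].
(χ(G) = 4 ≤ 7.)

Yes, G is 7-colorable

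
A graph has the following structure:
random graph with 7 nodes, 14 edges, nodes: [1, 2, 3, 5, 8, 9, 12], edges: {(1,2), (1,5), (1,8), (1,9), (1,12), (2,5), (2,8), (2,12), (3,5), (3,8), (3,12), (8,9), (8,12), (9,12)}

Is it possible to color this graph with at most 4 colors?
Yes, G is 4-colorable

A valid 4-coloring: color 1: [5, 12]; color 2: [8]; color 3: [1, 3]; color 4: [2, 9].
(χ(G) = 4 ≤ 4.)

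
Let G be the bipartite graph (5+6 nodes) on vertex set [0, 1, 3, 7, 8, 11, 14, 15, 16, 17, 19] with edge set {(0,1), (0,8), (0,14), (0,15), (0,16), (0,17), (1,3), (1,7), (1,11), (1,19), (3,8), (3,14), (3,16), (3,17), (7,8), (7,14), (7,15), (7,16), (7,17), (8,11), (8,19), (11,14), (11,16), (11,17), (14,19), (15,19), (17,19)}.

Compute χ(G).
χ(G) = 2

Clique number ω(G) = 2 (lower bound: χ ≥ ω).
The graph is bipartite (no odd cycle), so 2 colors suffice: χ(G) = 2.
A valid 2-coloring: color 1: [0, 3, 7, 11, 19]; color 2: [1, 8, 14, 15, 16, 17].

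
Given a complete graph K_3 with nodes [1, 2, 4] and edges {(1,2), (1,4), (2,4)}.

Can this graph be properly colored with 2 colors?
No, G is not 2-colorable

The clique on vertices [1, 2, 4] has size 3 > 2, so it alone needs 3 colors.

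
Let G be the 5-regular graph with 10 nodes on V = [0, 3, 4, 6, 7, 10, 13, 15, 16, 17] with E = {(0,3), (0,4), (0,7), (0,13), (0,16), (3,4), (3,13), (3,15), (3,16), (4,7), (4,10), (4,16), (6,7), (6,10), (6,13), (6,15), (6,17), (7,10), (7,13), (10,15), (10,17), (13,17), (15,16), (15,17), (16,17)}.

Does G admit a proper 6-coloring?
A valid 6-coloring: color 1: [10, 13, 16]; color 2: [3, 7, 17]; color 3: [0, 15]; color 4: [4, 6].
(χ(G) = 4 ≤ 6.)

Yes, G is 6-colorable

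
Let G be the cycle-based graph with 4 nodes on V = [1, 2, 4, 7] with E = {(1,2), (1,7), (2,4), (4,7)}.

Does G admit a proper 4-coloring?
A valid 4-coloring: color 1: [2, 7]; color 2: [1, 4].
(χ(G) = 2 ≤ 4.)

Yes, G is 4-colorable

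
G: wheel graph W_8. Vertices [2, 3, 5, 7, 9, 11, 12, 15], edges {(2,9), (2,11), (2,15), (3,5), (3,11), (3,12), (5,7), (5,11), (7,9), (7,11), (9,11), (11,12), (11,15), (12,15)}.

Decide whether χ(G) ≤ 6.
A valid 6-coloring: color 1: [11]; color 2: [2, 5, 12]; color 3: [3, 7, 15]; color 4: [9].
(χ(G) = 4 ≤ 6.)

Yes, G is 6-colorable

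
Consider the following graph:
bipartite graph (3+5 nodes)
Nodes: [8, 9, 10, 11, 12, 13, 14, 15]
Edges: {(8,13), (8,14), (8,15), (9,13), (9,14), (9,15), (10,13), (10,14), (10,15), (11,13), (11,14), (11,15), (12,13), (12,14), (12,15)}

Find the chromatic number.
Clique number ω(G) = 2 (lower bound: χ ≥ ω).
The graph is bipartite (no odd cycle), so 2 colors suffice: χ(G) = 2.
A valid 2-coloring: color 1: [13, 14, 15]; color 2: [8, 9, 10, 11, 12].

χ(G) = 2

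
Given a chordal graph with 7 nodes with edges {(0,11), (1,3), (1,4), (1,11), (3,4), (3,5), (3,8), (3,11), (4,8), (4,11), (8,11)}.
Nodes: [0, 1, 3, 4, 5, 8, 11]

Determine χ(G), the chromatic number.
χ(G) = 4

Clique number ω(G) = 4 (lower bound: χ ≥ ω).
The clique on [3, 4, 8, 11] has size 4, forcing χ ≥ 4, and the coloring below uses 4 colors, so χ(G) = 4.
A valid 4-coloring: color 1: [0, 3]; color 2: [5, 11]; color 3: [4]; color 4: [1, 8].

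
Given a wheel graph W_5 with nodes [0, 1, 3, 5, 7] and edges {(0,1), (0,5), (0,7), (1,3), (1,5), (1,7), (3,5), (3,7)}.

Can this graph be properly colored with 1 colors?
No, G is not 1-colorable

The clique on vertices [0, 1, 5] has size 3 > 1, so it alone needs 3 colors.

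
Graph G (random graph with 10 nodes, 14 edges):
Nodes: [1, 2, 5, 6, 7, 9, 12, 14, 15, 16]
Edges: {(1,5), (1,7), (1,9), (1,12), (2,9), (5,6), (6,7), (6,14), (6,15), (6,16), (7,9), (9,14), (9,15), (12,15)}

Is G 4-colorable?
Yes, G is 4-colorable

A valid 4-coloring: color 1: [6, 9, 12]; color 2: [1, 2, 14, 15, 16]; color 3: [5, 7].
(χ(G) = 3 ≤ 4.)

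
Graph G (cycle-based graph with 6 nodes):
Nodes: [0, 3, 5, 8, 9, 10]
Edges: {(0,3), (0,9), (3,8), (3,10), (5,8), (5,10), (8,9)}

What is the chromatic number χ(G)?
χ(G) = 2

Clique number ω(G) = 2 (lower bound: χ ≥ ω).
The graph is bipartite (no odd cycle), so 2 colors suffice: χ(G) = 2.
A valid 2-coloring: color 1: [3, 5, 9]; color 2: [0, 8, 10].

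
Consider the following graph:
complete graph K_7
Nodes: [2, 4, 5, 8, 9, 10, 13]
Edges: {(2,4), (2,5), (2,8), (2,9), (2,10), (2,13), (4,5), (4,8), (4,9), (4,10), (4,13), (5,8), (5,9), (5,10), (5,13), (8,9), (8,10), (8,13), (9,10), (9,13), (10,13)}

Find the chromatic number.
χ(G) = 7

Clique number ω(G) = 7 (lower bound: χ ≥ ω).
The clique on [2, 4, 5, 8, 9, 10, 13] has size 7, forcing χ ≥ 7, and the coloring below uses 7 colors, so χ(G) = 7.
A valid 7-coloring: color 1: [10]; color 2: [8]; color 3: [9]; color 4: [13]; color 5: [2]; color 6: [5]; color 7: [4].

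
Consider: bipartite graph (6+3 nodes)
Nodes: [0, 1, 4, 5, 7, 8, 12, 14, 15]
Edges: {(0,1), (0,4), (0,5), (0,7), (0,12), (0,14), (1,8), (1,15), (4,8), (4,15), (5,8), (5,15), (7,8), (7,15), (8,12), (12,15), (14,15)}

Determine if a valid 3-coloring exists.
A valid 3-coloring: color 1: [0, 8, 15]; color 2: [1, 4, 5, 7, 12, 14].
(χ(G) = 2 ≤ 3.)

Yes, G is 3-colorable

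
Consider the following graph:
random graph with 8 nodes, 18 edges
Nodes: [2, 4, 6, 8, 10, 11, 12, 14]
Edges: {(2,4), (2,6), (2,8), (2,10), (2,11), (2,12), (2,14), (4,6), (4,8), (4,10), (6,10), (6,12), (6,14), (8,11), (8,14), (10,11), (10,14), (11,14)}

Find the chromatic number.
Clique number ω(G) = 4 (lower bound: χ ≥ ω).
The clique on [2, 8, 11, 14] has size 4, forcing χ ≥ 4, and the coloring below uses 4 colors, so χ(G) = 4.
A valid 4-coloring: color 1: [2]; color 2: [6, 11]; color 3: [8, 10, 12]; color 4: [4, 14].

χ(G) = 4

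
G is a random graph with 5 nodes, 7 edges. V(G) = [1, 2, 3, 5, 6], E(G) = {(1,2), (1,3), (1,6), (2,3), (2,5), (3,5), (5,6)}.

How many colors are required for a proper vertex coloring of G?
Clique number ω(G) = 3 (lower bound: χ ≥ ω).
The clique on [1, 2, 3] has size 3, forcing χ ≥ 3, and the coloring below uses 3 colors, so χ(G) = 3.
A valid 3-coloring: color 1: [1, 5]; color 2: [2, 6]; color 3: [3].

χ(G) = 3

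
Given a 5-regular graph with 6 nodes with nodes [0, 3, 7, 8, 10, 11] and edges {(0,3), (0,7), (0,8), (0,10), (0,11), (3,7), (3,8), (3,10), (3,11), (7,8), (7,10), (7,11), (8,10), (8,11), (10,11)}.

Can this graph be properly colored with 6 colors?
Yes, G is 6-colorable

A valid 6-coloring: color 1: [11]; color 2: [7]; color 3: [3]; color 4: [10]; color 5: [8]; color 6: [0].
(χ(G) = 6 ≤ 6.)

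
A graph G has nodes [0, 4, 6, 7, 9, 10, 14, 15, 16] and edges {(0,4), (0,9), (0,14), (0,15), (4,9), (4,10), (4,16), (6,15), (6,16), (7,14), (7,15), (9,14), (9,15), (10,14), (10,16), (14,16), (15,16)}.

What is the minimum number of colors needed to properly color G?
χ(G) = 3

Clique number ω(G) = 3 (lower bound: χ ≥ ω).
The clique on [4, 10, 16] has size 3, forcing χ ≥ 3, and the coloring below uses 3 colors, so χ(G) = 3.
A valid 3-coloring: color 1: [4, 14, 15]; color 2: [0, 7, 16]; color 3: [6, 9, 10].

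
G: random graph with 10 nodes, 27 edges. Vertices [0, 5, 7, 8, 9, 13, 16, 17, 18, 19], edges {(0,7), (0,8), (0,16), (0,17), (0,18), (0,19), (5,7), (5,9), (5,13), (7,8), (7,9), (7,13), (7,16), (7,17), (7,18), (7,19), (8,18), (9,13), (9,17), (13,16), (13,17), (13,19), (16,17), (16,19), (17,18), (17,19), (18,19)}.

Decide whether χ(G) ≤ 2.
The clique on vertices [0, 7, 16, 17, 19] has size 5 > 2, so it alone needs 5 colors.

No, G is not 2-colorable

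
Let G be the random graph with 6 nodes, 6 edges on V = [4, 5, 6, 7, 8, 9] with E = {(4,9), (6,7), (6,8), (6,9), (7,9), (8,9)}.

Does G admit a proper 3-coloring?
Yes, G is 3-colorable

A valid 3-coloring: color 1: [5, 9]; color 2: [4, 6]; color 3: [7, 8].
(χ(G) = 3 ≤ 3.)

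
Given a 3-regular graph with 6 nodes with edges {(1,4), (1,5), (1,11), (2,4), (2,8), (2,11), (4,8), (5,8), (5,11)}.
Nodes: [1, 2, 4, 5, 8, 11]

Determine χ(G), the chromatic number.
χ(G) = 3

Clique number ω(G) = 3 (lower bound: χ ≥ ω).
The clique on [2, 4, 8] has size 3, forcing χ ≥ 3, and the coloring below uses 3 colors, so χ(G) = 3.
A valid 3-coloring: color 1: [8, 11]; color 2: [4, 5]; color 3: [1, 2].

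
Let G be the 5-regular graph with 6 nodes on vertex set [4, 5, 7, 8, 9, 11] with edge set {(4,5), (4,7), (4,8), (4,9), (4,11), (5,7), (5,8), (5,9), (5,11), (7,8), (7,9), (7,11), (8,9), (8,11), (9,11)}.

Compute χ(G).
Clique number ω(G) = 6 (lower bound: χ ≥ ω).
The clique on [4, 5, 7, 8, 9, 11] has size 6, forcing χ ≥ 6, and the coloring below uses 6 colors, so χ(G) = 6.
A valid 6-coloring: color 1: [5]; color 2: [7]; color 3: [8]; color 4: [11]; color 5: [4]; color 6: [9].

χ(G) = 6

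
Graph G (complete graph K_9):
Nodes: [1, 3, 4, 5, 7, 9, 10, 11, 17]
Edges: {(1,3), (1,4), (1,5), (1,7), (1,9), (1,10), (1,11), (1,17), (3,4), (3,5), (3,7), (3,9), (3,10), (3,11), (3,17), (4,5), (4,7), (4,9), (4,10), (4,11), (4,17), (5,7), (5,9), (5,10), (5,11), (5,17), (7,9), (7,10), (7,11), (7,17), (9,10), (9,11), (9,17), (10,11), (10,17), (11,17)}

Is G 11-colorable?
Yes, G is 11-colorable

A valid 11-coloring: color 1: [9]; color 2: [3]; color 3: [17]; color 4: [10]; color 5: [4]; color 6: [5]; color 7: [11]; color 8: [7]; color 9: [1].
(χ(G) = 9 ≤ 11.)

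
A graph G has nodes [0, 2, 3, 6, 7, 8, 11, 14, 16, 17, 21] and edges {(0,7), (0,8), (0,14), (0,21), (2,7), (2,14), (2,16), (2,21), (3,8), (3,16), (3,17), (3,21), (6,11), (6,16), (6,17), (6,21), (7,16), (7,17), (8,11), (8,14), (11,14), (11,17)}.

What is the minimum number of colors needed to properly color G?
χ(G) = 3

Clique number ω(G) = 3 (lower bound: χ ≥ ω).
The clique on [0, 8, 14] has size 3, forcing χ ≥ 3, and the coloring below uses 3 colors, so χ(G) = 3.
A valid 3-coloring: color 1: [8, 16, 17, 21]; color 2: [3, 6, 7, 14]; color 3: [0, 2, 11].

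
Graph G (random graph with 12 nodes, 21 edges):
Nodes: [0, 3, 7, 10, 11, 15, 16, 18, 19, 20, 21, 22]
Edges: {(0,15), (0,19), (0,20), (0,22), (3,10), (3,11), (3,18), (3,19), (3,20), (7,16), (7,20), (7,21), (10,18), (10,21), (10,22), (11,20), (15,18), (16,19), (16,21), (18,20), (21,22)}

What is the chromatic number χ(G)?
χ(G) = 3

Clique number ω(G) = 3 (lower bound: χ ≥ ω).
The clique on [3, 10, 18] has size 3, forcing χ ≥ 3, and the coloring below uses 3 colors, so χ(G) = 3.
A valid 3-coloring: color 1: [0, 3, 21]; color 2: [10, 15, 16, 20]; color 3: [7, 11, 18, 19, 22].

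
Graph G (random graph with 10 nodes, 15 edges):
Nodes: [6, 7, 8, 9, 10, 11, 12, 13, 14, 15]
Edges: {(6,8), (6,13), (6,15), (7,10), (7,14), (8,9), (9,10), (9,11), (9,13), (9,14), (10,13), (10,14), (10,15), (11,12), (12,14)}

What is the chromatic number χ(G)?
Clique number ω(G) = 3 (lower bound: χ ≥ ω).
The clique on [7, 10, 14] has size 3, forcing χ ≥ 3, and the coloring below uses 3 colors, so χ(G) = 3.
A valid 3-coloring: color 1: [6, 10, 11]; color 2: [7, 9, 12, 15]; color 3: [8, 13, 14].

χ(G) = 3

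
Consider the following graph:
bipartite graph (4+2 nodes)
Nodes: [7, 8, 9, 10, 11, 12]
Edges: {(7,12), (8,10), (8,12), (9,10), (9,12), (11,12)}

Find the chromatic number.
Clique number ω(G) = 2 (lower bound: χ ≥ ω).
The graph is bipartite (no odd cycle), so 2 colors suffice: χ(G) = 2.
A valid 2-coloring: color 1: [10, 12]; color 2: [7, 8, 9, 11].

χ(G) = 2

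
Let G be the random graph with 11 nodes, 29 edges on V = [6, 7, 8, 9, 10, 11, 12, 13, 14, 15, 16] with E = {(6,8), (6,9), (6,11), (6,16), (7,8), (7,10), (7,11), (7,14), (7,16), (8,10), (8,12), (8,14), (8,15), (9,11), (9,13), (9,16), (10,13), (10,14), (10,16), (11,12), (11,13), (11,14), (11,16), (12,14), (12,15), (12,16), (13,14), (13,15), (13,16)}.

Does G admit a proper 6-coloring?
Yes, G is 6-colorable

A valid 6-coloring: color 1: [14, 15, 16]; color 2: [8, 11]; color 3: [6, 7, 12, 13]; color 4: [9, 10].
(χ(G) = 4 ≤ 6.)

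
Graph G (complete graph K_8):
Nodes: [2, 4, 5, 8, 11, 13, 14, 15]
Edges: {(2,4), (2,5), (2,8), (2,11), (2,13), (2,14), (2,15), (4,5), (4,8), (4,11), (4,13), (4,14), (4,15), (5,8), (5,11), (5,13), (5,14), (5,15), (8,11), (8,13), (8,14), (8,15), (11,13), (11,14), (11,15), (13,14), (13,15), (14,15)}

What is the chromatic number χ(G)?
χ(G) = 8

Clique number ω(G) = 8 (lower bound: χ ≥ ω).
The clique on [2, 4, 5, 8, 11, 13, 14, 15] has size 8, forcing χ ≥ 8, and the coloring below uses 8 colors, so χ(G) = 8.
A valid 8-coloring: color 1: [5]; color 2: [11]; color 3: [8]; color 4: [13]; color 5: [14]; color 6: [15]; color 7: [4]; color 8: [2].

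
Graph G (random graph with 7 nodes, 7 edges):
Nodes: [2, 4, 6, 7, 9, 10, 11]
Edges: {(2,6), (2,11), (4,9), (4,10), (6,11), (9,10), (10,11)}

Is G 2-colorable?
The clique on vertices [2, 6, 11] has size 3 > 2, so it alone needs 3 colors.

No, G is not 2-colorable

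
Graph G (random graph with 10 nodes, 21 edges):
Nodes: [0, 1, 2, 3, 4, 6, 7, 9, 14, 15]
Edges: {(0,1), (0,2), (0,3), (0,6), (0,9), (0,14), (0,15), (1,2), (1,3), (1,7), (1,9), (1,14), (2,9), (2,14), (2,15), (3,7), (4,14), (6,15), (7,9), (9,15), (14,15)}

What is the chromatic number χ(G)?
χ(G) = 4

Clique number ω(G) = 4 (lower bound: χ ≥ ω).
The clique on [0, 1, 2, 9] has size 4, forcing χ ≥ 4, and the coloring below uses 4 colors, so χ(G) = 4.
A valid 4-coloring: color 1: [0, 4, 7]; color 2: [1, 15]; color 3: [2, 3, 6]; color 4: [9, 14].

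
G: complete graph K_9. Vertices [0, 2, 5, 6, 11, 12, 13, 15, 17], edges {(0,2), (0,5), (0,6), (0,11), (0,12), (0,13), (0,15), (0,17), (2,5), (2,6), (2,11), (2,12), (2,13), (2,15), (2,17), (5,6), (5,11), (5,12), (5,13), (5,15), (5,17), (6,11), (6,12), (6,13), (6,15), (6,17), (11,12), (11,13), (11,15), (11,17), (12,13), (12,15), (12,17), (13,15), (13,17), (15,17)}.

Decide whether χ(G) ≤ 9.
Yes, G is 9-colorable

A valid 9-coloring: color 1: [0]; color 2: [6]; color 3: [15]; color 4: [2]; color 5: [12]; color 6: [13]; color 7: [17]; color 8: [5]; color 9: [11].
(χ(G) = 9 ≤ 9.)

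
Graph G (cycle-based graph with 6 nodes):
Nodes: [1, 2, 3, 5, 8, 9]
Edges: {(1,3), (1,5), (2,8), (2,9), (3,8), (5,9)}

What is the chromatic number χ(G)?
Clique number ω(G) = 2 (lower bound: χ ≥ ω).
The graph is bipartite (no odd cycle), so 2 colors suffice: χ(G) = 2.
A valid 2-coloring: color 1: [2, 3, 5]; color 2: [1, 8, 9].

χ(G) = 2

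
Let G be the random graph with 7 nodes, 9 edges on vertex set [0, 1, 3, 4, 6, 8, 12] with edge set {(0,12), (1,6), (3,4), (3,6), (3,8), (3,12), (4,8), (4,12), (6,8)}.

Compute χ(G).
χ(G) = 3

Clique number ω(G) = 3 (lower bound: χ ≥ ω).
The clique on [3, 4, 8] has size 3, forcing χ ≥ 3, and the coloring below uses 3 colors, so χ(G) = 3.
A valid 3-coloring: color 1: [0, 1, 3]; color 2: [4, 6]; color 3: [8, 12].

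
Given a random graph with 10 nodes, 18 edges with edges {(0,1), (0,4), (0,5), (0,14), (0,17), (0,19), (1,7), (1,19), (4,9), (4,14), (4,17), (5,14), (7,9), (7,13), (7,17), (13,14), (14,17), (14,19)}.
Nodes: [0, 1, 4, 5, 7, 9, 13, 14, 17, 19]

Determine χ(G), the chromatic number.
Clique number ω(G) = 4 (lower bound: χ ≥ ω).
The clique on [0, 4, 14, 17] has size 4, forcing χ ≥ 4, and the coloring below uses 4 colors, so χ(G) = 4.
A valid 4-coloring: color 1: [1, 9, 14]; color 2: [0, 7]; color 3: [4, 5, 13, 19]; color 4: [17].

χ(G) = 4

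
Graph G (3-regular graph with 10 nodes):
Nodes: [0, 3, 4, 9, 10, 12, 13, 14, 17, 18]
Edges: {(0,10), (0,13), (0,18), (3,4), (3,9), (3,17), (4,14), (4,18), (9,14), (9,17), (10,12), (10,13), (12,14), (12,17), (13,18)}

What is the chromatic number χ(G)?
Clique number ω(G) = 3 (lower bound: χ ≥ ω).
The clique on [0, 13, 18] has size 3, forcing χ ≥ 3, and the coloring below uses 3 colors, so χ(G) = 3.
A valid 3-coloring: color 1: [10, 14, 17, 18]; color 2: [4, 9, 12, 13]; color 3: [0, 3].

χ(G) = 3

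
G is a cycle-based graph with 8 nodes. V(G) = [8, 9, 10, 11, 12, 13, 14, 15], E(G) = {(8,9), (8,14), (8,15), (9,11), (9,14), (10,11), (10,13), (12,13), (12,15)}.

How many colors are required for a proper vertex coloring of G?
χ(G) = 3

Clique number ω(G) = 3 (lower bound: χ ≥ ω).
The clique on [8, 9, 14] has size 3, forcing χ ≥ 3, and the coloring below uses 3 colors, so χ(G) = 3.
A valid 3-coloring: color 1: [8, 11, 13]; color 2: [9, 10, 12]; color 3: [14, 15].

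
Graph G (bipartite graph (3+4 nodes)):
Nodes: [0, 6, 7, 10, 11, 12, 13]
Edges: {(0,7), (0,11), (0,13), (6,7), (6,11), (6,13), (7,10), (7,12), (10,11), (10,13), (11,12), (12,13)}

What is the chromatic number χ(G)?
χ(G) = 2

Clique number ω(G) = 2 (lower bound: χ ≥ ω).
The graph is bipartite (no odd cycle), so 2 colors suffice: χ(G) = 2.
A valid 2-coloring: color 1: [7, 11, 13]; color 2: [0, 6, 10, 12].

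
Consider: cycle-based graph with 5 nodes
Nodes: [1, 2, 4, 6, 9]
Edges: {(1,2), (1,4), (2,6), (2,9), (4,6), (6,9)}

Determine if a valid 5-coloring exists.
A valid 5-coloring: color 1: [2, 4]; color 2: [1, 6]; color 3: [9].
(χ(G) = 3 ≤ 5.)

Yes, G is 5-colorable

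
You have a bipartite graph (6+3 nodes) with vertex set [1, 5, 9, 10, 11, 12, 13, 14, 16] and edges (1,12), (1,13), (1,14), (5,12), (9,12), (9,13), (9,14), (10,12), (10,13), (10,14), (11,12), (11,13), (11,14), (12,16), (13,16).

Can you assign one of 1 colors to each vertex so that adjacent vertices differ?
No, G is not 1-colorable

Edge (1,12) forces its endpoints to differ, so 1 color is not enough.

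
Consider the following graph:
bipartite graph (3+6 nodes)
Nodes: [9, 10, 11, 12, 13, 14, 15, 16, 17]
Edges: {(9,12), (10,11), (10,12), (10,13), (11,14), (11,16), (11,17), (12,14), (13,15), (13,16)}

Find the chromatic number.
χ(G) = 2

Clique number ω(G) = 2 (lower bound: χ ≥ ω).
The graph is bipartite (no odd cycle), so 2 colors suffice: χ(G) = 2.
A valid 2-coloring: color 1: [11, 12, 13]; color 2: [9, 10, 14, 15, 16, 17].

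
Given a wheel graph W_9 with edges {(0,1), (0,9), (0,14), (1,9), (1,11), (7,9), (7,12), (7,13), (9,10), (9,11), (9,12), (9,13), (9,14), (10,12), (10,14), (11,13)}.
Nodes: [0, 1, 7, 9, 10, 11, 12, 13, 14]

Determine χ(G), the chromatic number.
Clique number ω(G) = 3 (lower bound: χ ≥ ω).
The clique on [0, 1, 9] has size 3, forcing χ ≥ 3, and the coloring below uses 3 colors, so χ(G) = 3.
A valid 3-coloring: color 1: [9]; color 2: [1, 12, 13, 14]; color 3: [0, 7, 10, 11].

χ(G) = 3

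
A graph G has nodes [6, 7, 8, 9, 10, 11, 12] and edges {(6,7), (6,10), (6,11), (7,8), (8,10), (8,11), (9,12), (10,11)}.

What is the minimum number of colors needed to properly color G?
Clique number ω(G) = 3 (lower bound: χ ≥ ω).
The clique on [8, 10, 11] has size 3, forcing χ ≥ 3, and the coloring below uses 3 colors, so χ(G) = 3.
A valid 3-coloring: color 1: [7, 10, 12]; color 2: [6, 8, 9]; color 3: [11].

χ(G) = 3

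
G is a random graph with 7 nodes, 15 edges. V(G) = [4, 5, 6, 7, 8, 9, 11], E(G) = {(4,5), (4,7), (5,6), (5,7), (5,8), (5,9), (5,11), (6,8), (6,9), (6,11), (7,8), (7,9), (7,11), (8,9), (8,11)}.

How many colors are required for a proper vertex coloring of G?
Clique number ω(G) = 4 (lower bound: χ ≥ ω).
The clique on [5, 6, 8, 9] has size 4, forcing χ ≥ 4, and the coloring below uses 4 colors, so χ(G) = 4.
A valid 4-coloring: color 1: [5]; color 2: [4, 8]; color 3: [6, 7]; color 4: [9, 11].

χ(G) = 4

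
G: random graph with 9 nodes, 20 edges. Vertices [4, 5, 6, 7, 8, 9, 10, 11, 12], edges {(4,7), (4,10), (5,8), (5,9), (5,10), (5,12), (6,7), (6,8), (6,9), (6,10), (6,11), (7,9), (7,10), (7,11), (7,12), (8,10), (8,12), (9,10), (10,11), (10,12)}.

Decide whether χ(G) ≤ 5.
Yes, G is 5-colorable

A valid 5-coloring: color 1: [10]; color 2: [5, 7]; color 3: [4, 6, 12]; color 4: [8, 9, 11].
(χ(G) = 4 ≤ 5.)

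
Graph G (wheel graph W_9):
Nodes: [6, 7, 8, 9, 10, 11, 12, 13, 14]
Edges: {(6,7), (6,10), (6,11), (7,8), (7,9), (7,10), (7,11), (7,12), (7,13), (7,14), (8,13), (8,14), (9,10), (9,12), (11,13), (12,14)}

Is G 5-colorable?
A valid 5-coloring: color 1: [7]; color 2: [8, 10, 11, 12]; color 3: [6, 9, 13, 14].
(χ(G) = 3 ≤ 5.)

Yes, G is 5-colorable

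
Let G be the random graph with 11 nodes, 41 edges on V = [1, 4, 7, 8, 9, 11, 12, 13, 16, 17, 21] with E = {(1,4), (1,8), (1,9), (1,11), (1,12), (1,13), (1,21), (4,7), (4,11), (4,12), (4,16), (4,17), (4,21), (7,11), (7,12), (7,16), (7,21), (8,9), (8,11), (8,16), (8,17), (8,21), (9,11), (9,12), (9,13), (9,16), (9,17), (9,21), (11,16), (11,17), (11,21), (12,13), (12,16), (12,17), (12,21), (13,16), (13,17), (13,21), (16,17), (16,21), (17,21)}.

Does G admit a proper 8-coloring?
Yes, G is 8-colorable

A valid 8-coloring: color 1: [21]; color 2: [1, 16]; color 3: [7, 17]; color 4: [11, 12]; color 5: [4, 9]; color 6: [8, 13].
(χ(G) = 6 ≤ 8.)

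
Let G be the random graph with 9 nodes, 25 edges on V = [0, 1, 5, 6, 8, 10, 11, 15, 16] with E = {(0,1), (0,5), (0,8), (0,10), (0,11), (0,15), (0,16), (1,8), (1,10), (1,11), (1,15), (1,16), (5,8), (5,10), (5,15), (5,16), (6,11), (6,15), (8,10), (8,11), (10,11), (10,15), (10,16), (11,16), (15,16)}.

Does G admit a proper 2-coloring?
The clique on vertices [0, 1, 8, 10, 11] has size 5 > 2, so it alone needs 5 colors.

No, G is not 2-colorable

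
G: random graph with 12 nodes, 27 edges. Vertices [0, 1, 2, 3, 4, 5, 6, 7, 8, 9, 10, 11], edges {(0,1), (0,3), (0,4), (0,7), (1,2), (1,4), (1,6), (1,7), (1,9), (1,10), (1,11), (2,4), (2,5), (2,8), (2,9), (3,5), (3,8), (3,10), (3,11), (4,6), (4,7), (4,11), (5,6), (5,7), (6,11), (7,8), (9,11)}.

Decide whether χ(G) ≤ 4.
Yes, G is 4-colorable

A valid 4-coloring: color 1: [1, 3]; color 2: [4, 5, 8, 9, 10]; color 3: [2, 7, 11]; color 4: [0, 6].
(χ(G) = 4 ≤ 4.)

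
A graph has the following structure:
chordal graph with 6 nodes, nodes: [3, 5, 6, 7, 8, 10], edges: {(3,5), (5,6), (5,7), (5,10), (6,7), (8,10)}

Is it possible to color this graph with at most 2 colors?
The clique on vertices [5, 6, 7] has size 3 > 2, so it alone needs 3 colors.

No, G is not 2-colorable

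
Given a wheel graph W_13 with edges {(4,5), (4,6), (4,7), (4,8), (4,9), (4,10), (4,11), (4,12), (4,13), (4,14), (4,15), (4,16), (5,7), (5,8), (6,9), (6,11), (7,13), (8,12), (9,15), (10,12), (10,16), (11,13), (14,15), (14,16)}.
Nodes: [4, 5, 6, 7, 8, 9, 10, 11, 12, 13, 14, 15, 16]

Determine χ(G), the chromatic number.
χ(G) = 3

Clique number ω(G) = 3 (lower bound: χ ≥ ω).
The clique on [4, 5, 8] has size 3, forcing χ ≥ 3, and the coloring below uses 3 colors, so χ(G) = 3.
A valid 3-coloring: color 1: [4]; color 2: [5, 6, 12, 13, 15, 16]; color 3: [7, 8, 9, 10, 11, 14].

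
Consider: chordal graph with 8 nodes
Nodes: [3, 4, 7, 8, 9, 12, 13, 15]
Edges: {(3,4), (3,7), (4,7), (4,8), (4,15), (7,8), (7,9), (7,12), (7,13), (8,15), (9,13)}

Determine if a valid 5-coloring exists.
Yes, G is 5-colorable

A valid 5-coloring: color 1: [7, 15]; color 2: [4, 9, 12]; color 3: [3, 8, 13].
(χ(G) = 3 ≤ 5.)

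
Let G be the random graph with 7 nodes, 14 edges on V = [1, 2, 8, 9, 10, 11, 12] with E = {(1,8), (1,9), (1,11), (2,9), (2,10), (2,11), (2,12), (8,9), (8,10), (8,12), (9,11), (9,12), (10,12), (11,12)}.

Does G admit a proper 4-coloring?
Yes, G is 4-colorable

A valid 4-coloring: color 1: [9, 10]; color 2: [1, 12]; color 3: [2, 8]; color 4: [11].
(χ(G) = 4 ≤ 4.)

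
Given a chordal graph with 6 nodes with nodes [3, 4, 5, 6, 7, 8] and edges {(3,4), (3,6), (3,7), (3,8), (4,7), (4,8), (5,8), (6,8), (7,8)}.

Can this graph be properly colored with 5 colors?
A valid 5-coloring: color 1: [8]; color 2: [3, 5]; color 3: [4, 6]; color 4: [7].
(χ(G) = 4 ≤ 5.)

Yes, G is 5-colorable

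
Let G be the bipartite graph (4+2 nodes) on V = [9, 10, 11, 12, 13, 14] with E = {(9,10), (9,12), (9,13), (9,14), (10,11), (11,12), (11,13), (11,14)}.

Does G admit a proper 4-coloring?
A valid 4-coloring: color 1: [9, 11]; color 2: [10, 12, 13, 14].
(χ(G) = 2 ≤ 4.)

Yes, G is 4-colorable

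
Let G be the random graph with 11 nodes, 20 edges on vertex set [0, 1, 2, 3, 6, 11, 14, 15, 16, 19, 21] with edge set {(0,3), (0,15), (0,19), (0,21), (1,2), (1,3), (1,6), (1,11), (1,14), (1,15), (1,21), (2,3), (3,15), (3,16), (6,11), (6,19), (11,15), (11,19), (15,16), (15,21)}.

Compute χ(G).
χ(G) = 4

Clique number ω(G) = 3 (lower bound: χ ≥ ω).
Suppose a proper 3-coloring c exists. The clique [0, 3, 15] takes 3 distinct colors; by symmetry let c(0) = 1, c(3) = 2, c(15) = 3.
- Vertex 1: neighbors [3, 15] already have colors [2, 3] ⇒ c(1) = 1.
- Vertex 11: neighbors [1, 15] already have colors [1, 3] ⇒ c(11) = 2.
- Vertex 6: neighbors [1, 11] already have colors [1, 2] ⇒ c(6) = 3.
- Vertex 19: neighbors [0, 11, 6] already have colors [1, 2, 3] — all 3 colors blocked. Contradiction.
The forced assignments end in a contradiction, so G has no proper 3-coloring (χ ≥ 4).
The coloring below uses 4 colors, so χ(G) = 4.
A valid 4-coloring: color 1: [0, 1, 16]; color 2: [2, 14, 15, 19]; color 3: [3, 11, 21]; color 4: [6].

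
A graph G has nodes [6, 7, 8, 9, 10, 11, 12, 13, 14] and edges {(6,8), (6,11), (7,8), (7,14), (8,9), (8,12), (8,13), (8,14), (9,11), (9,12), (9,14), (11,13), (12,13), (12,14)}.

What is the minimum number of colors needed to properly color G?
χ(G) = 4

Clique number ω(G) = 4 (lower bound: χ ≥ ω).
The clique on [8, 9, 12, 14] has size 4, forcing χ ≥ 4, and the coloring below uses 4 colors, so χ(G) = 4.
A valid 4-coloring: color 1: [8, 10, 11]; color 2: [6, 7, 12]; color 3: [9, 13]; color 4: [14].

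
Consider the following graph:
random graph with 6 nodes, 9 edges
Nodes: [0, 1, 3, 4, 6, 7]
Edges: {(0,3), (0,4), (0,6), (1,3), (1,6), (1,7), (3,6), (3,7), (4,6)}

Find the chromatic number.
Clique number ω(G) = 3 (lower bound: χ ≥ ω).
The clique on [0, 3, 6] has size 3, forcing χ ≥ 3, and the coloring below uses 3 colors, so χ(G) = 3.
A valid 3-coloring: color 1: [3, 4]; color 2: [6, 7]; color 3: [0, 1].

χ(G) = 3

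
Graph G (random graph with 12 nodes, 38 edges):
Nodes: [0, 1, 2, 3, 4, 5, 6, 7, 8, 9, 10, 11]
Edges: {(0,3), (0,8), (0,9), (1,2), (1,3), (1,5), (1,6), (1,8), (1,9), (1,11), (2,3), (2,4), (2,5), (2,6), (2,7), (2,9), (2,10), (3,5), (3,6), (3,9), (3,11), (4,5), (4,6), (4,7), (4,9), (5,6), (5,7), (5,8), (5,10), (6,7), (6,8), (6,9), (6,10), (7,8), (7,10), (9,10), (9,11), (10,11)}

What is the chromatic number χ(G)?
χ(G) = 5

Clique number ω(G) = 5 (lower bound: χ ≥ ω).
The clique on [1, 2, 3, 6, 9] has size 5, forcing χ ≥ 5, and the coloring below uses 5 colors, so χ(G) = 5.
A valid 5-coloring: color 1: [0, 6, 11]; color 2: [5, 9]; color 3: [2, 8]; color 4: [1, 7]; color 5: [3, 4, 10].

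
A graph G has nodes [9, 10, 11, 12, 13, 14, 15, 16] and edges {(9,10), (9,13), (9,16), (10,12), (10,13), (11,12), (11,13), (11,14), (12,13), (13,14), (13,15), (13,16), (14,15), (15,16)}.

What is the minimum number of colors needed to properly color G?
χ(G) = 4

Clique number ω(G) = 3 (lower bound: χ ≥ ω).
Odd cycle [12, 10, 9, 16, 15, 14, 11] needs 3 colors (χ ≥ 3).
Vertex 13 is adjacent to every vertex of [9, 10, 11, 12, 14, 15, 16], which already need 3 colors among themselves, so 13 needs a new color (χ ≥ 4).
The coloring below uses 4 colors, so χ(G) = 4.
A valid 4-coloring: color 1: [13]; color 2: [9, 12, 14]; color 3: [10, 11, 16]; color 4: [15].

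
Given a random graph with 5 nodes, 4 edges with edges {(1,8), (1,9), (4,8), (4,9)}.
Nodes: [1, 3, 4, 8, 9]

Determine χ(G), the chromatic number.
χ(G) = 2

Clique number ω(G) = 2 (lower bound: χ ≥ ω).
The graph is bipartite (no odd cycle), so 2 colors suffice: χ(G) = 2.
A valid 2-coloring: color 1: [1, 3, 4]; color 2: [8, 9].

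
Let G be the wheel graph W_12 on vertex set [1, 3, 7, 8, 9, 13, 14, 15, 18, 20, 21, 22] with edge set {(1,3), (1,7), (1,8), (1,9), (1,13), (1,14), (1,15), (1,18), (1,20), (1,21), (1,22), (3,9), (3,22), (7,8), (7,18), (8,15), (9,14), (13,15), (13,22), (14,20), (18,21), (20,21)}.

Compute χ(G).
Clique number ω(G) = 3 (lower bound: χ ≥ ω).
Odd cycle [20, 21, 18, 7, 8, 15, 13, 22, 3, 9, 14] needs 3 colors (χ ≥ 3).
Vertex 1 is adjacent to every vertex of [3, 7, 8, 9, 13, 14, 15, 18, 20, 21, 22], which already need 3 colors among themselves, so 1 needs a new color (χ ≥ 4).
The coloring below uses 4 colors, so χ(G) = 4.
A valid 4-coloring: color 1: [1]; color 2: [8, 9, 13, 18, 20]; color 3: [7, 14, 15, 21, 22]; color 4: [3].

χ(G) = 4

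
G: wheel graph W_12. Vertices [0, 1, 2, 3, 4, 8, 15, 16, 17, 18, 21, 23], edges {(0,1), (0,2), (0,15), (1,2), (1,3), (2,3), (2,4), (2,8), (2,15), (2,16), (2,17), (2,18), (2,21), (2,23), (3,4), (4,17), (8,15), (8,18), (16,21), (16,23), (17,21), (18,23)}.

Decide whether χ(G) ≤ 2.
The clique on vertices [0, 1, 2] has size 3 > 2, so it alone needs 3 colors.

No, G is not 2-colorable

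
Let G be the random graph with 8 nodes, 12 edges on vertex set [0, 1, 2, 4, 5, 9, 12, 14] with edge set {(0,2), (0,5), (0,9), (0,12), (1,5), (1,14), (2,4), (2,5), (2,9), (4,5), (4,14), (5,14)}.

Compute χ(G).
Clique number ω(G) = 3 (lower bound: χ ≥ ω).
The clique on [0, 2, 9] has size 3, forcing χ ≥ 3, and the coloring below uses 3 colors, so χ(G) = 3.
A valid 3-coloring: color 1: [5, 9, 12]; color 2: [2, 14]; color 3: [0, 1, 4].

χ(G) = 3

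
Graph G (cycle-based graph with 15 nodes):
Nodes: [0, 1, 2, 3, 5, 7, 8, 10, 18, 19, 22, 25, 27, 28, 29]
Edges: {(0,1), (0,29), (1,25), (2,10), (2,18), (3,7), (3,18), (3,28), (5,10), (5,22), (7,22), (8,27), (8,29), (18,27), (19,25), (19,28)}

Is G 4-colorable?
Yes, G is 4-colorable

A valid 4-coloring: color 1: [0, 5, 7, 8, 18, 25, 28]; color 2: [1, 3, 10, 19, 22, 27, 29]; color 3: [2].
(χ(G) = 3 ≤ 4.)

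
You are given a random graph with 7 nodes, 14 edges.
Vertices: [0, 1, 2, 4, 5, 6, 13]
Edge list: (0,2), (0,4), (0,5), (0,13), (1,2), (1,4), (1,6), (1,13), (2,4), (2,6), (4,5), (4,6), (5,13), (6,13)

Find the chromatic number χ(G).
Clique number ω(G) = 4 (lower bound: χ ≥ ω).
The clique on [1, 2, 4, 6] has size 4, forcing χ ≥ 4, and the coloring below uses 4 colors, so χ(G) = 4.
A valid 4-coloring: color 1: [4, 13]; color 2: [2, 5]; color 3: [0, 1]; color 4: [6].

χ(G) = 4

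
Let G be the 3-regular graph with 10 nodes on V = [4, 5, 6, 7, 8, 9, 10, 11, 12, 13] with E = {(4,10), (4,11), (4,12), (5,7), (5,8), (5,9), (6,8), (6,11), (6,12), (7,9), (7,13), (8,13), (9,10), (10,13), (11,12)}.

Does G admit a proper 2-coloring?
No, G is not 2-colorable

The clique on vertices [4, 11, 12] has size 3 > 2, so it alone needs 3 colors.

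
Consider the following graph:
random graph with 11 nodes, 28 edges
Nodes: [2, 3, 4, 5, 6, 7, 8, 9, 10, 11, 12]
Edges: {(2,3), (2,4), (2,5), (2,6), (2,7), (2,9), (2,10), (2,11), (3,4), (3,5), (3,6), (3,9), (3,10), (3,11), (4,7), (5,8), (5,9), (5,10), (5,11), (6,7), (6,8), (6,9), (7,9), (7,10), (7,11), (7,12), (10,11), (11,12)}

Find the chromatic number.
χ(G) = 5

Clique number ω(G) = 5 (lower bound: χ ≥ ω).
The clique on [2, 3, 5, 10, 11] has size 5, forcing χ ≥ 5, and the coloring below uses 5 colors, so χ(G) = 5.
A valid 5-coloring: color 1: [2, 8, 12]; color 2: [3, 7]; color 3: [4, 9, 11]; color 4: [5, 6]; color 5: [10].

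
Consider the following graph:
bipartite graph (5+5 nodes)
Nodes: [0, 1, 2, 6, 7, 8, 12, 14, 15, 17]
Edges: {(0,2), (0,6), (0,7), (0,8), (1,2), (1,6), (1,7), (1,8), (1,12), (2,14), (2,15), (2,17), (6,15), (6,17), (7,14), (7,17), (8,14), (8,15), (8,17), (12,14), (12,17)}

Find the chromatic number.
Clique number ω(G) = 2 (lower bound: χ ≥ ω).
The graph is bipartite (no odd cycle), so 2 colors suffice: χ(G) = 2.
A valid 2-coloring: color 1: [2, 6, 7, 8, 12]; color 2: [0, 1, 14, 15, 17].

χ(G) = 2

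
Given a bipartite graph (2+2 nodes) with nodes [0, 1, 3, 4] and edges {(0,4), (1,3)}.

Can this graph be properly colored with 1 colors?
Edge (0,4) forces its endpoints to differ, so 1 color is not enough.

No, G is not 1-colorable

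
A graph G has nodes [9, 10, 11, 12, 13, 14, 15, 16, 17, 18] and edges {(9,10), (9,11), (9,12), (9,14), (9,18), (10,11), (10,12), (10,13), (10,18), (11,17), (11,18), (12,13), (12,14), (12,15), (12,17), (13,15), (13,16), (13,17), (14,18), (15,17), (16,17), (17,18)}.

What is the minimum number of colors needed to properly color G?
χ(G) = 4

Clique number ω(G) = 4 (lower bound: χ ≥ ω).
The clique on [9, 10, 11, 18] has size 4, forcing χ ≥ 4, and the coloring below uses 4 colors, so χ(G) = 4.
A valid 4-coloring: color 1: [10, 14, 17]; color 2: [12, 16, 18]; color 3: [9, 13]; color 4: [11, 15].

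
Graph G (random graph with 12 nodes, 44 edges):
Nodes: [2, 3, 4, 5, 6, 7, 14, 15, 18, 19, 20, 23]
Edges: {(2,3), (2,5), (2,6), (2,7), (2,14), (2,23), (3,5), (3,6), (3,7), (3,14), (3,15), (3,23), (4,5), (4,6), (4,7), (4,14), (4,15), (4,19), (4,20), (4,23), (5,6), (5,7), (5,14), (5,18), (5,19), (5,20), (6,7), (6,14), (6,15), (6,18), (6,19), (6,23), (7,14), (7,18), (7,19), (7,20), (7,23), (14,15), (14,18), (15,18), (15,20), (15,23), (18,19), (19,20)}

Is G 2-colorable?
The clique on vertices [2, 3, 5, 6, 7, 14] has size 6 > 2, so it alone needs 6 colors.

No, G is not 2-colorable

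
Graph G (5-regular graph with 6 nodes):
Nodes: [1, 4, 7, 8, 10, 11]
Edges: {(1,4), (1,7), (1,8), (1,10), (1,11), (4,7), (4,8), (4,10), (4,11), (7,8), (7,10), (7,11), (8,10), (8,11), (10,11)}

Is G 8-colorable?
Yes, G is 8-colorable

A valid 8-coloring: color 1: [1]; color 2: [8]; color 3: [7]; color 4: [10]; color 5: [11]; color 6: [4].
(χ(G) = 6 ≤ 8.)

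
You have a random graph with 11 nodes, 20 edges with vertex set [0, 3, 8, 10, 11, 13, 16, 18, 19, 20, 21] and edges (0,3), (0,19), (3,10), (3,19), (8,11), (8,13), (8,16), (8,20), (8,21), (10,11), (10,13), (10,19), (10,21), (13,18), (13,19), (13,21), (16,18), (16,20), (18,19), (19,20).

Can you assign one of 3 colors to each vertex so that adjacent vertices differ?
A valid 3-coloring: color 1: [11, 16, 19, 21]; color 2: [3, 13, 20]; color 3: [0, 8, 10, 18].
(χ(G) = 3 ≤ 3.)

Yes, G is 3-colorable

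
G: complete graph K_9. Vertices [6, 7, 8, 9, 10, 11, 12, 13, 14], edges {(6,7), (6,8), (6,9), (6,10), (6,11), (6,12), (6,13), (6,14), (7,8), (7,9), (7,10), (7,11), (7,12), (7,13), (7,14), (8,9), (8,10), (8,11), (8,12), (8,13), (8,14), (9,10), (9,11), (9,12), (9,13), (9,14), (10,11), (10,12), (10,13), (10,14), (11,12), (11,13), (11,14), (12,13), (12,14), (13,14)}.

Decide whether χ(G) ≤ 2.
The clique on vertices [6, 7, 8, 9, 10, 11, 12, 13, 14] has size 9 > 2, so it alone needs 9 colors.

No, G is not 2-colorable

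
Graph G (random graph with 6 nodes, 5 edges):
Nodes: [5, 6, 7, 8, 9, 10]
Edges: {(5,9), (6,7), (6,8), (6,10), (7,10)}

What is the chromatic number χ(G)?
Clique number ω(G) = 3 (lower bound: χ ≥ ω).
The clique on [6, 7, 10] has size 3, forcing χ ≥ 3, and the coloring below uses 3 colors, so χ(G) = 3.
A valid 3-coloring: color 1: [5, 6]; color 2: [8, 9, 10]; color 3: [7].

χ(G) = 3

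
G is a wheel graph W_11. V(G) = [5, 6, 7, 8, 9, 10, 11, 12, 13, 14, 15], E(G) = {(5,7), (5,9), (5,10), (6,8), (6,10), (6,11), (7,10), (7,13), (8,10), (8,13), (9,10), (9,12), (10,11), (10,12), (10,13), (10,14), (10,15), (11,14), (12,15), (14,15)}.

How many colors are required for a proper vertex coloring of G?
χ(G) = 3

Clique number ω(G) = 3 (lower bound: χ ≥ ω).
The clique on [5, 9, 10] has size 3, forcing χ ≥ 3, and the coloring below uses 3 colors, so χ(G) = 3.
A valid 3-coloring: color 1: [10]; color 2: [5, 6, 12, 13, 14]; color 3: [7, 8, 9, 11, 15].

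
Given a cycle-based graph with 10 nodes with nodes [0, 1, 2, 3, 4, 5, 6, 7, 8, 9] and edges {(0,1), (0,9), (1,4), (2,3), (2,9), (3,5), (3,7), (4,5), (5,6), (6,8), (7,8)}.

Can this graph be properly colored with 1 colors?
Edge (0,1) forces its endpoints to differ, so 1 color is not enough.

No, G is not 1-colorable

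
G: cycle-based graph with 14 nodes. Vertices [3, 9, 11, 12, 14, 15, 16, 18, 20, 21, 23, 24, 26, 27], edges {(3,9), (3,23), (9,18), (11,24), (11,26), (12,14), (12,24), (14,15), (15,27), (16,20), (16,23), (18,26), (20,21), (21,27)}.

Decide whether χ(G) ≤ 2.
Yes, G is 2-colorable

A valid 2-coloring: color 1: [3, 11, 12, 15, 16, 18, 21]; color 2: [9, 14, 20, 23, 24, 26, 27].
(χ(G) = 2 ≤ 2.)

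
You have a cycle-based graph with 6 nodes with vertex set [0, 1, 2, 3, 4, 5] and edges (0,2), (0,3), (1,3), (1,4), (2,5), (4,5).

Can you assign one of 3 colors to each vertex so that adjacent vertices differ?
A valid 3-coloring: color 1: [0, 1, 5]; color 2: [2, 3, 4].
(χ(G) = 2 ≤ 3.)

Yes, G is 3-colorable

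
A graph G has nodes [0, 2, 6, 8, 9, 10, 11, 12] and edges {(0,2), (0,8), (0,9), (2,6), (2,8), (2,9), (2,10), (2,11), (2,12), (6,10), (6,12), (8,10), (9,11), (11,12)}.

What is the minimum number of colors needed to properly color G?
Clique number ω(G) = 3 (lower bound: χ ≥ ω).
Odd cycle [10, 8, 0, 9, 11, 12, 6] needs 3 colors (χ ≥ 3).
Vertex 2 is adjacent to every vertex of [0, 6, 8, 9, 10, 11, 12], which already need 3 colors among themselves, so 2 needs a new color (χ ≥ 4).
The coloring below uses 4 colors, so χ(G) = 4.
A valid 4-coloring: color 1: [2]; color 2: [0, 10, 12]; color 3: [6, 8, 9]; color 4: [11].

χ(G) = 4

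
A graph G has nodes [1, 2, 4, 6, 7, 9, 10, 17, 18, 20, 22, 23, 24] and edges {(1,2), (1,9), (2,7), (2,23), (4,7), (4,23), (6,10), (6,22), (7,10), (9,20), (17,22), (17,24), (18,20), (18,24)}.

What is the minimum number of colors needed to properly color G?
χ(G) = 3

Clique number ω(G) = 2 (lower bound: χ ≥ ω).
Odd cycle [1, 2, 7, 10, 6, 22, 17, 24, 18, 20, 9] needs 3 colors (χ ≥ 3).
The coloring below uses 3 colors, so χ(G) = 3.
A valid 3-coloring: color 1: [2, 4, 9, 10, 22, 24]; color 2: [1, 6, 7, 17, 20, 23]; color 3: [18].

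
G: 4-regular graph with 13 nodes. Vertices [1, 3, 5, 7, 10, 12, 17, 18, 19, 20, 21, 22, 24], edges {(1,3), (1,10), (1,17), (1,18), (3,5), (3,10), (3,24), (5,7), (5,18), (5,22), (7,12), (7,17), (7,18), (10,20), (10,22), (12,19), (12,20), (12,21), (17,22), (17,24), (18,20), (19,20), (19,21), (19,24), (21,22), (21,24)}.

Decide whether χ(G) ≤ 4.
A valid 4-coloring: color 1: [1, 5, 20, 24]; color 2: [10, 17, 18, 21]; color 3: [3, 7, 19, 22]; color 4: [12].
(χ(G) = 4 ≤ 4.)

Yes, G is 4-colorable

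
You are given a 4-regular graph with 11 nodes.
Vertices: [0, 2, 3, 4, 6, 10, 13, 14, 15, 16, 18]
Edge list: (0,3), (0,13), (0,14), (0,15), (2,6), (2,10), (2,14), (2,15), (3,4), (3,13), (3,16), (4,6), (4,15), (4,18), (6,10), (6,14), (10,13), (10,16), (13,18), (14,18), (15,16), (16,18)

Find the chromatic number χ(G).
Clique number ω(G) = 3 (lower bound: χ ≥ ω).
The clique on [0, 3, 13] has size 3, forcing χ ≥ 3, and the coloring below uses 3 colors, so χ(G) = 3.
A valid 3-coloring: color 1: [2, 4, 13, 16]; color 2: [3, 10, 14, 15]; color 3: [0, 6, 18].

χ(G) = 3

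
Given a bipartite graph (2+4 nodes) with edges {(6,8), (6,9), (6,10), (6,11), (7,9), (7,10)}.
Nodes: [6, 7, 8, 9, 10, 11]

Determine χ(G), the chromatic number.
Clique number ω(G) = 2 (lower bound: χ ≥ ω).
The graph is bipartite (no odd cycle), so 2 colors suffice: χ(G) = 2.
A valid 2-coloring: color 1: [6, 7]; color 2: [8, 9, 10, 11].

χ(G) = 2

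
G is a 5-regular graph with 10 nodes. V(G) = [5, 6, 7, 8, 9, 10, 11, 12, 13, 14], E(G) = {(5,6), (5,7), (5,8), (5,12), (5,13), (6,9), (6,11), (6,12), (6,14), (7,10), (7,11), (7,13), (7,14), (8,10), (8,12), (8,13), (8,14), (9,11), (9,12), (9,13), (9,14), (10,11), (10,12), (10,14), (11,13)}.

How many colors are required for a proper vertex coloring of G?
Clique number ω(G) = 3 (lower bound: χ ≥ ω).
Suppose a proper 3-coloring c exists. The clique [5, 6, 12] takes 3 distinct colors; by symmetry let c(5) = 1, c(6) = 2, c(12) = 3.
- Vertex 8: neighbors [5, 12] already have colors [1, 3] ⇒ c(8) = 2.
- Vertex 9: neighbors [6, 12] already have colors [2, 3] ⇒ c(9) = 1.
- Vertex 10: neighbors [8, 12] already have colors [2, 3] ⇒ c(10) = 1.
- Vertex 11: neighbors [9, 6] already have colors [1, 2] ⇒ c(11) = 3.
- Vertex 13: neighbors [5, 8, 11] already have colors [1, 2, 3] — all 3 colors blocked. Contradiction.
The forced assignments end in a contradiction, so G has no proper 3-coloring (χ ≥ 4).
The coloring below uses 4 colors, so χ(G) = 4.
A valid 4-coloring: color 1: [5, 9, 10]; color 2: [11, 12, 14]; color 3: [6, 7, 8]; color 4: [13].

χ(G) = 4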